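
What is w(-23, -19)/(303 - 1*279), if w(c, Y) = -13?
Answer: -13/24 ≈ -0.54167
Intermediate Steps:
w(-23, -19)/(303 - 1*279) = -13/(303 - 1*279) = -13/(303 - 279) = -13/24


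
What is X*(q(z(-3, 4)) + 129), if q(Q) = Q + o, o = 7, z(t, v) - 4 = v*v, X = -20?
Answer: -3120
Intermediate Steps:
z(t, v) = 4 + v² (z(t, v) = 4 + v*v = 4 + v²)
q(Q) = 7 + Q (q(Q) = Q + 7 = 7 + Q)
X*(q(z(-3, 4)) + 129) = -20*((7 + (4 + 4²)) + 129) = -20*((7 + (4 + 16)) + 129) = -20*((7 + 20) + 129) = -20*(27 + 129) = -20*156 = -3120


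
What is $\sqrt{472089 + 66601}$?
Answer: $\sqrt{538690} \approx 733.96$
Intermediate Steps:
$\sqrt{472089 + 66601} = \sqrt{538690}$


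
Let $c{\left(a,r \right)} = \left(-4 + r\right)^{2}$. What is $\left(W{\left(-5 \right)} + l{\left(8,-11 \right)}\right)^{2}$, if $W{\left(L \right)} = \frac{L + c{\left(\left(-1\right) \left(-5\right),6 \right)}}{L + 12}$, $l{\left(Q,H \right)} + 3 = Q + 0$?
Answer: $\frac{1156}{49} \approx 23.592$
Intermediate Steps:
$l{\left(Q,H \right)} = -3 + Q$ ($l{\left(Q,H \right)} = -3 + \left(Q + 0\right) = -3 + Q$)
$W{\left(L \right)} = \frac{4 + L}{12 + L}$ ($W{\left(L \right)} = \frac{L + \left(-4 + 6\right)^{2}}{L + 12} = \frac{L + 2^{2}}{12 + L} = \frac{L + 4}{12 + L} = \frac{4 + L}{12 + L}$)
$\left(W{\left(-5 \right)} + l{\left(8,-11 \right)}\right)^{2} = \left(\frac{4 - 5}{12 - 5} + \left(-3 + 8\right)\right)^{2} = \left(\frac{1}{7} \left(-1\right) + 5\right)^{2} = \left(- \frac{1}{7} + 5\right)^{2} = \left(\frac{34}{7}\right)^{2} = \frac{1156}{49}$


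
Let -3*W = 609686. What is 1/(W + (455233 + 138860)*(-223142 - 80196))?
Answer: -3/540633556988 ≈ -5.5490e-12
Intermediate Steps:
W = -609686/3 (W = -1/3*609686 = -609686/3 ≈ -2.0323e+5)
1/(W + (455233 + 138860)*(-223142 - 80196)) = 1/(-609686/3 + (455233 + 138860)*(-223142 - 80196)) = 1/(-609686/3 + 594093*(-303338)) = 1/(-609686/3 - 180210982434) = 1/(-540633556988/3) = -3/540633556988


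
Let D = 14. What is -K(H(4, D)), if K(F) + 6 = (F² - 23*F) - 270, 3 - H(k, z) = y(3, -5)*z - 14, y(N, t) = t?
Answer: -5292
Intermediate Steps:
H(k, z) = 17 + 5*z (H(k, z) = 3 - (-5*z - 14) = 3 - (-14 - 5*z) = 3 + (14 + 5*z) = 17 + 5*z)
K(F) = -276 + F² - 23*F (K(F) = -6 + ((F² - 23*F) - 270) = -6 + (-270 + F² - 23*F) = -276 + F² - 23*F)
-K(H(4, D)) = -(-276 + (17 + 5*14)² - 23*(17 + 5*14)) = -(-276 + (17 + 70)² - 23*(17 + 70)) = -(-276 + 87² - 23*87) = -(-276 + 7569 - 2001) = -1*5292 = -5292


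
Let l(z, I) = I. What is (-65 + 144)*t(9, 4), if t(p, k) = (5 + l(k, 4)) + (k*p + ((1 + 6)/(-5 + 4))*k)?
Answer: 1343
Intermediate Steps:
t(p, k) = 9 - 7*k + k*p (t(p, k) = (5 + 4) + (k*p + ((1 + 6)/(-5 + 4))*k) = 9 + (k*p + (7/(-1))*k) = 9 + (k*p + (7*(-1))*k) = 9 + (k*p - 7*k) = 9 + (-7*k + k*p) = 9 - 7*k + k*p)
(-65 + 144)*t(9, 4) = (-65 + 144)*(9 - 7*4 + 4*9) = 79*(9 - 28 + 36) = 79*17 = 1343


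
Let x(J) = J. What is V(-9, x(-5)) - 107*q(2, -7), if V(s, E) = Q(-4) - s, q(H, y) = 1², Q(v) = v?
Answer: -102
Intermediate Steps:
q(H, y) = 1
V(s, E) = -4 - s
V(-9, x(-5)) - 107*q(2, -7) = (-4 - 1*(-9)) - 107*1 = (-4 + 9) - 107 = 5 - 107 = -102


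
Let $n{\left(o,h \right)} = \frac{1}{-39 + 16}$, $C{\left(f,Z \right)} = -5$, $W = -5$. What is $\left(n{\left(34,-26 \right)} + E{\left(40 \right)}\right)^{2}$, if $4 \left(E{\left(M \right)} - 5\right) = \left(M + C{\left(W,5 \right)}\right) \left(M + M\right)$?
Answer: $\frac{262893796}{529} \approx 4.9696 \cdot 10^{5}$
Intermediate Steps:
$n{\left(o,h \right)} = - \frac{1}{23}$ ($n{\left(o,h \right)} = \frac{1}{-23} = - \frac{1}{23}$)
$E{\left(M \right)} = 5 + \frac{M \left(-5 + M\right)}{2}$ ($E{\left(M \right)} = 5 + \frac{\left(M - 5\right) \left(M + M\right)}{4} = 5 + \frac{\left(-5 + M\right) 2 M}{4} = 5 + \frac{2 M \left(-5 + M\right)}{4} = 5 + \frac{M \left(-5 + M\right)}{2}$)
$\left(n{\left(34,-26 \right)} + E{\left(40 \right)}\right)^{2} = \left(- \frac{1}{23} + \left(5 + \frac{40^{2}}{2} - 100\right)\right)^{2} = \left(- \frac{1}{23} + \left(5 + \frac{1}{2} \cdot 1600 - 100\right)\right)^{2} = \left(- \frac{1}{23} + \left(5 + 800 - 100\right)\right)^{2} = \left(- \frac{1}{23} + 705\right)^{2} = \left(\frac{16214}{23}\right)^{2} = \frac{262893796}{529}$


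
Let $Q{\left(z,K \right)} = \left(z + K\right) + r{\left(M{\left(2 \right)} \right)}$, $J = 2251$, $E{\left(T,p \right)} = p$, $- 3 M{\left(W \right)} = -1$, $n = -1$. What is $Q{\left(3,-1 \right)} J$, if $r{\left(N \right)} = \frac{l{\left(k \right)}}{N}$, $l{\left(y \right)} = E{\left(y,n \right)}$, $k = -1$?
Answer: $-2251$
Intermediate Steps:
$M{\left(W \right)} = \frac{1}{3}$ ($M{\left(W \right)} = \left(- \frac{1}{3}\right) \left(-1\right) = \frac{1}{3}$)
$l{\left(y \right)} = -1$
$r{\left(N \right)} = - \frac{1}{N}$
$Q{\left(z,K \right)} = -3 + K + z$ ($Q{\left(z,K \right)} = \left(z + K\right) - \frac{1}{\frac{1}{3}} = \left(K + z\right) - 3 = -3 + K + z$)
$Q{\left(3,-1 \right)} J = \left(-3 - 1 + 3\right) 2251 = \left(-1\right) 2251 = -2251$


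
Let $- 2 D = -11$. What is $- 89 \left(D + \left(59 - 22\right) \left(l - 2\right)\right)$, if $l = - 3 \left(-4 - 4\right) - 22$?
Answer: $- \frac{979}{2} \approx -489.5$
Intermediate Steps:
$D = \frac{11}{2}$ ($D = \left(- \frac{1}{2}\right) \left(-11\right) = \frac{11}{2} \approx 5.5$)
$l = 2$ ($l = \left(-3\right) \left(-8\right) - 22 = 24 - 22 = 2$)
$- 89 \left(D + \left(59 - 22\right) \left(l - 2\right)\right) = - 89 \left(\frac{11}{2} + \left(59 - 22\right) \left(2 - 2\right)\right) = - 89 \left(\frac{11}{2} + 37 \cdot 0\right) = - 89 \left(\frac{11}{2} + 0\right) = \left(-89\right) \frac{11}{2} = - \frac{979}{2}$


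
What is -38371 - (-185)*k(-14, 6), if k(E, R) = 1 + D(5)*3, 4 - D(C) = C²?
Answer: -49841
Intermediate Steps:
D(C) = 4 - C²
k(E, R) = -62 (k(E, R) = 1 + (4 - 1*5²)*3 = 1 + (4 - 1*25)*3 = 1 + (4 - 25)*3 = 1 - 21*3 = 1 - 63 = -62)
-38371 - (-185)*k(-14, 6) = -38371 - (-185)*(-62) = -38371 - 1*11470 = -38371 - 11470 = -49841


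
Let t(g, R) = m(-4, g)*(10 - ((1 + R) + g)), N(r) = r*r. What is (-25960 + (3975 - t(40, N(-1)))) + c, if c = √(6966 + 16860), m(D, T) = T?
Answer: -20705 + 19*√66 ≈ -20551.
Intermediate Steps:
N(r) = r²
t(g, R) = g*(9 - R - g) (t(g, R) = g*(10 - ((1 + R) + g)) = g*(10 - (1 + R + g)) = g*(10 + (-1 - R - g)) = g*(9 - R - g))
c = 19*√66 (c = √23826 = 19*√66 ≈ 154.36)
(-25960 + (3975 - t(40, N(-1)))) + c = (-25960 + (3975 - 40*(9 - 1*(-1)² - 1*40))) + 19*√66 = (-25960 + (3975 - 40*(9 - 1*1 - 40))) + 19*√66 = (-25960 + (3975 - 40*(9 - 1 - 40))) + 19*√66 = (-25960 + (3975 - 40*(-32))) + 19*√66 = (-25960 + (3975 - 1*(-1280))) + 19*√66 = (-25960 + (3975 + 1280)) + 19*√66 = (-25960 + 5255) + 19*√66 = -20705 + 19*√66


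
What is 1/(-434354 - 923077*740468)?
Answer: -1/1005134217708 ≈ -9.9489e-13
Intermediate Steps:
1/(-434354 - 923077*740468) = (1/740468)/(-1357431) = -1/1357431*1/740468 = -1/1005134217708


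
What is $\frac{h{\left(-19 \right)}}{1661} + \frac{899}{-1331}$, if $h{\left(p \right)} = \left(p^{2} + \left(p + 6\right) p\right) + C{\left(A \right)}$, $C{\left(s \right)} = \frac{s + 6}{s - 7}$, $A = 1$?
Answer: $- \frac{373933}{1205886} \approx -0.31009$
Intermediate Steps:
$C{\left(s \right)} = \frac{6 + s}{-7 + s}$
$h{\left(p \right)} = - \frac{7}{6} + p^{2} + p \left(6 + p\right)$ ($h{\left(p \right)} = \left(p^{2} + \left(p + 6\right) p\right) + \frac{6 + 1}{-7 + 1} = \left(p^{2} + \left(6 + p\right) p\right) + \frac{1}{-6} \cdot 7 = \left(p^{2} + p \left(6 + p\right)\right) - \frac{7}{6} = - \frac{7}{6} + p^{2} + p \left(6 + p\right)$)
$\frac{h{\left(-19 \right)}}{1661} + \frac{899}{-1331} = \frac{- \frac{7}{6} + 2 \left(-19\right)^{2} + 6 \left(-19\right)}{1661} + \frac{899}{-1331} = \left(- \frac{7}{6} + 2 \cdot 361 - 114\right) \frac{1}{1661} + 899 \left(- \frac{1}{1331}\right) = \left(- \frac{7}{6} + 722 - 114\right) \frac{1}{1661} - \frac{899}{1331} = \frac{3641}{6} \cdot \frac{1}{1661} - \frac{899}{1331} = \frac{331}{906} - \frac{899}{1331} = - \frac{373933}{1205886}$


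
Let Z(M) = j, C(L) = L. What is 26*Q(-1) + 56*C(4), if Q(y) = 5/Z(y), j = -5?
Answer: 198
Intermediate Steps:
Z(M) = -5
Q(y) = -1 (Q(y) = 5/(-5) = 5*(-⅕) = -1)
26*Q(-1) + 56*C(4) = 26*(-1) + 56*4 = -26 + 224 = 198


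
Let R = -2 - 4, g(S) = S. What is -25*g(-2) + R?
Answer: 44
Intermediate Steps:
R = -6
-25*g(-2) + R = -25*(-2) - 6 = 50 - 6 = 44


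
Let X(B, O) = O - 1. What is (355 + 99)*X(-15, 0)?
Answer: -454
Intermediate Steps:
X(B, O) = -1 + O
(355 + 99)*X(-15, 0) = (355 + 99)*(-1 + 0) = 454*(-1) = -454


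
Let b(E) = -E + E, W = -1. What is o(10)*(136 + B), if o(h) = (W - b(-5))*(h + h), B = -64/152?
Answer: -51520/19 ≈ -2711.6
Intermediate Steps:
b(E) = 0
B = -8/19 (B = -64*1/152 = -8/19 ≈ -0.42105)
o(h) = -2*h (o(h) = (-1 - 1*0)*(h + h) = (-1 + 0)*(2*h) = -2*h)
o(10)*(136 + B) = (-2*10)*(136 - 8/19) = -20*2576/19 = -51520/19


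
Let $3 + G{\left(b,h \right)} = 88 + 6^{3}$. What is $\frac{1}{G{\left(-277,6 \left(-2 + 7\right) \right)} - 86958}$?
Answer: $- \frac{1}{86657} \approx -1.154 \cdot 10^{-5}$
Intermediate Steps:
$G{\left(b,h \right)} = 301$ ($G{\left(b,h \right)} = -3 + \left(88 + 6^{3}\right) = -3 + \left(88 + 216\right) = -3 + 304 = 301$)
$\frac{1}{G{\left(-277,6 \left(-2 + 7\right) \right)} - 86958} = \frac{1}{301 - 86958} = \frac{1}{-86657} = - \frac{1}{86657}$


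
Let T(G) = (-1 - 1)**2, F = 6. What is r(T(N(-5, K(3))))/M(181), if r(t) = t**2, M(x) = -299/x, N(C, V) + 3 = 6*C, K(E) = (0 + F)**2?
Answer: -2896/299 ≈ -9.6856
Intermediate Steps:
K(E) = 36 (K(E) = (0 + 6)**2 = 6**2 = 36)
N(C, V) = -3 + 6*C
T(G) = 4 (T(G) = (-2)**2 = 4)
r(T(N(-5, K(3))))/M(181) = 4**2/((-299/181)) = 16/((-299*1/181)) = 16/(-299/181) = 16*(-181/299) = -2896/299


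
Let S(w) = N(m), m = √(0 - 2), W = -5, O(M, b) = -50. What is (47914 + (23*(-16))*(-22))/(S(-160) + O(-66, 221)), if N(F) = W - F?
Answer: -1026850/1009 + 18670*I*√2/1009 ≈ -1017.7 + 26.168*I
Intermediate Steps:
m = I*√2 (m = √(-2) = I*√2 ≈ 1.4142*I)
N(F) = -5 - F
S(w) = -5 - I*√2
(47914 + (23*(-16))*(-22))/(S(-160) + O(-66, 221)) = (47914 + (23*(-16))*(-22))/((-5 - I*√2) - 50) = (47914 - 368*(-22))/(-55 - I*√2) = (47914 + 8096)/(-55 - I*√2) = 56010/(-55 - I*√2)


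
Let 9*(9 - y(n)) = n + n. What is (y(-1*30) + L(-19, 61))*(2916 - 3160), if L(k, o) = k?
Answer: 2440/3 ≈ 813.33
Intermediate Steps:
y(n) = 9 - 2*n/9 (y(n) = 9 - (n + n)/9 = 9 - 2*n/9)
(y(-1*30) + L(-19, 61))*(2916 - 3160) = ((9 - (-2)*30/9) - 19)*(2916 - 3160) = ((9 - 2/9*(-30)) - 19)*(-244) = ((9 + 20/3) - 19)*(-244) = (47/3 - 19)*(-244) = -10/3*(-244) = 2440/3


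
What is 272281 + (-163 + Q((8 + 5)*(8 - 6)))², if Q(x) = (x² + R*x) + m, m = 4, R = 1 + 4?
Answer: 690890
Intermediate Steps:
R = 5
Q(x) = 4 + x² + 5*x (Q(x) = (x² + 5*x) + 4 = 4 + x² + 5*x)
272281 + (-163 + Q((8 + 5)*(8 - 6)))² = 272281 + (-163 + (4 + ((8 + 5)*(8 - 6))² + 5*((8 + 5)*(8 - 6))))² = 272281 + (-163 + (4 + (13*2)² + 5*(13*2)))² = 272281 + (-163 + (4 + 26² + 5*26))² = 272281 + (-163 + (4 + 676 + 130))² = 272281 + (-163 + 810)² = 272281 + 647² = 272281 + 418609 = 690890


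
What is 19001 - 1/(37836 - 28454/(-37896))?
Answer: 13622401256807/716930755 ≈ 19001.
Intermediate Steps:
19001 - 1/(37836 - 28454/(-37896)) = 19001 - 1/(37836 - 28454*(-1/37896)) = 19001 - 1/(37836 + 14227/18948) = 19001 - 1/716930755/18948 = 19001 - 1*18948/716930755 = 19001 - 18948/716930755 = 13622401256807/716930755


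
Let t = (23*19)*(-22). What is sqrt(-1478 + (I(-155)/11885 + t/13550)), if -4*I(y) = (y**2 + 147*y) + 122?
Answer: I*sqrt(61360406551826022)/6441670 ≈ 38.454*I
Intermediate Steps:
I(y) = -61/2 - 147*y/4 - y**2/4 (I(y) = -((y**2 + 147*y) + 122)/4 = -(122 + y**2 + 147*y)/4 = -61/2 - 147*y/4 - y**2/4)
t = -9614 (t = 437*(-22) = -9614)
sqrt(-1478 + (I(-155)/11885 + t/13550)) = sqrt(-1478 + ((-61/2 - 147/4*(-155) - 1/4*(-155)**2)/11885 - 9614/13550)) = sqrt(-1478 + ((-61/2 + 22785/4 - 1/4*24025)*(1/11885) - 9614*1/13550)) = sqrt(-1478 + ((-61/2 + 22785/4 - 24025/4)*(1/11885) - 4807/6775)) = sqrt(-1478 + (-681/2*1/11885 - 4807/6775)) = sqrt(-1478 + (-681/23770 - 4807/6775)) = sqrt(-1478 - 23775233/32208350) = sqrt(-47627716533/32208350) = I*sqrt(61360406551826022)/6441670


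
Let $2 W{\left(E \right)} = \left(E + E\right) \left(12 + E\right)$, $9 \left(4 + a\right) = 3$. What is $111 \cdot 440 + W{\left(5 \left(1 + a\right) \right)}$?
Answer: $\frac{439720}{9} \approx 48858.0$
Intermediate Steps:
$a = - \frac{11}{3}$ ($a = -4 + \frac{1}{9} \cdot 3 = -4 + \frac{1}{3} = - \frac{11}{3} \approx -3.6667$)
$W{\left(E \right)} = E \left(12 + E\right)$ ($W{\left(E \right)} = \frac{\left(E + E\right) \left(12 + E\right)}{2} = \frac{2 E \left(12 + E\right)}{2} = E \left(12 + E\right)$)
$111 \cdot 440 + W{\left(5 \left(1 + a\right) \right)} = 111 \cdot 440 + 5 \left(1 - \frac{11}{3}\right) \left(12 + 5 \left(1 - \frac{11}{3}\right)\right) = 48840 + 5 \left(- \frac{8}{3}\right) \left(12 + 5 \left(- \frac{8}{3}\right)\right) = 48840 - \frac{40 \left(12 - \frac{40}{3}\right)}{3} = 48840 - - \frac{160}{9} = 48840 + \frac{160}{9} = \frac{439720}{9}$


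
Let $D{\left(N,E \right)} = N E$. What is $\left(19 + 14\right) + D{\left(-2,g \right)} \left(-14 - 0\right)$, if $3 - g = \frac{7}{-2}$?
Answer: $215$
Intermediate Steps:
$g = \frac{13}{2}$ ($g = 3 - \frac{7}{-2} = 3 - 7 \left(- \frac{1}{2}\right) = 3 - - \frac{7}{2} = 3 + \frac{7}{2} = \frac{13}{2} \approx 6.5$)
$D{\left(N,E \right)} = E N$
$\left(19 + 14\right) + D{\left(-2,g \right)} \left(-14 - 0\right) = \left(19 + 14\right) + \frac{13}{2} \left(-2\right) \left(-14 - 0\right) = 33 - 13 \left(-14 + 0\right) = 33 - -182 = 33 + 182 = 215$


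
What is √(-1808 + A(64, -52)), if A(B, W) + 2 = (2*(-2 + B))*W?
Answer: I*√8258 ≈ 90.874*I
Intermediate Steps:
A(B, W) = -2 + W*(-4 + 2*B) (A(B, W) = -2 + (2*(-2 + B))*W = -2 + (-4 + 2*B)*W = -2 + W*(-4 + 2*B))
√(-1808 + A(64, -52)) = √(-1808 + (-2 - 4*(-52) + 2*64*(-52))) = √(-1808 + (-2 + 208 - 6656)) = √(-1808 - 6450) = √(-8258) = I*√8258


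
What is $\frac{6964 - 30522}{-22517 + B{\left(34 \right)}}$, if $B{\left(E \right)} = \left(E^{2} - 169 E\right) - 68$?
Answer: $\frac{23558}{27175} \approx 0.8669$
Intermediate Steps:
$B{\left(E \right)} = -68 + E^{2} - 169 E$
$\frac{6964 - 30522}{-22517 + B{\left(34 \right)}} = \frac{6964 - 30522}{-22517 - \left(5814 - 1156\right)} = - \frac{23558}{-22517 - 4658} = - \frac{23558}{-27175} = \left(-23558\right) \left(- \frac{1}{27175}\right) = \frac{23558}{27175}$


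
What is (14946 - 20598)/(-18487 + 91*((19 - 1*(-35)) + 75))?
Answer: 1413/1687 ≈ 0.83758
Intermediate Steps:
(14946 - 20598)/(-18487 + 91*((19 - 1*(-35)) + 75)) = -5652/(-18487 + 91*((19 + 35) + 75)) = -5652/(-18487 + 91*(54 + 75)) = -5652/(-18487 + 91*129) = -5652/(-18487 + 11739) = -5652/(-6748) = -5652*(-1/6748) = 1413/1687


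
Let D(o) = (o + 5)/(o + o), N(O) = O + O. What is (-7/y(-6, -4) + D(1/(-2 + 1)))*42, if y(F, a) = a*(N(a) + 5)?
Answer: -217/2 ≈ -108.50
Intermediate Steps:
N(O) = 2*O
y(F, a) = a*(5 + 2*a) (y(F, a) = a*(2*a + 5) = a*(5 + 2*a))
D(o) = (5 + o)/(2*o) (D(o) = (5 + o)/((2*o)) = (5 + o)*(1/(2*o)) = (5 + o)/(2*o))
(-7/y(-6, -4) + D(1/(-2 + 1)))*42 = (-7*(-1/(4*(5 + 2*(-4)))) + (5 + 1/(-2 + 1))/(2*(1/(-2 + 1))))*42 = (-7*(-1/(4*(5 - 8))) + (5 + 1/(-1))/(2*(1/(-1))))*42 = (-7/((-4*(-3))) + (½)*(5 - 1)/(-1))*42 = (-7/12 + (½)*(-1)*4)*42 = (-7*1/12 - 2)*42 = (-7/12 - 2)*42 = -31/12*42 = -217/2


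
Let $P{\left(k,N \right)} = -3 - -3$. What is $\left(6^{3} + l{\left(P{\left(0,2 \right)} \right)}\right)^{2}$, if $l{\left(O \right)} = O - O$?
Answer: $46656$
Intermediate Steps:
$P{\left(k,N \right)} = 0$ ($P{\left(k,N \right)} = -3 + 3 = 0$)
$l{\left(O \right)} = 0$
$\left(6^{3} + l{\left(P{\left(0,2 \right)} \right)}\right)^{2} = \left(6^{3} + 0\right)^{2} = \left(216 + 0\right)^{2} = 216^{2} = 46656$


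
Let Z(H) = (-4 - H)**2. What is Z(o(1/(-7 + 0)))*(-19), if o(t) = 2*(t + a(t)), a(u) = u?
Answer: -10944/49 ≈ -223.35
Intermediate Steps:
o(t) = 4*t (o(t) = 2*(t + t) = 2*(2*t) = 4*t)
Z(o(1/(-7 + 0)))*(-19) = (4 + 4/(-7 + 0))**2*(-19) = (4 + 4/(-7))**2*(-19) = (4 + 4*(-1/7))**2*(-19) = (4 - 4/7)**2*(-19) = (24/7)**2*(-19) = (576/49)*(-19) = -10944/49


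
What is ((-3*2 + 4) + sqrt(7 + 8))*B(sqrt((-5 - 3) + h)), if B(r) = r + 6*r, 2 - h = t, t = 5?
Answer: 7*I*sqrt(11)*(-2 + sqrt(15)) ≈ 43.484*I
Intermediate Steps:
h = -3 (h = 2 - 1*5 = 2 - 5 = -3)
B(r) = 7*r
((-3*2 + 4) + sqrt(7 + 8))*B(sqrt((-5 - 3) + h)) = ((-3*2 + 4) + sqrt(7 + 8))*(7*sqrt((-5 - 3) - 3)) = ((-6 + 4) + sqrt(15))*(7*sqrt(-8 - 3)) = (-2 + sqrt(15))*(7*sqrt(-11)) = (-2 + sqrt(15))*(7*(I*sqrt(11))) = (-2 + sqrt(15))*(7*I*sqrt(11)) = 7*I*sqrt(11)*(-2 + sqrt(15))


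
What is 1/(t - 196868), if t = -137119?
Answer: -1/333987 ≈ -2.9941e-6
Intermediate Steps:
1/(t - 196868) = 1/(-137119 - 196868) = 1/(-333987) = -1/333987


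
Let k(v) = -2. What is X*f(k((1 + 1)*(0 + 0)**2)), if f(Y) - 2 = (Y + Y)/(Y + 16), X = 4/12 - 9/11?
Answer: -64/77 ≈ -0.83117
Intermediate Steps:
X = -16/33 (X = 4*(1/12) - 9*1/11 = 1/3 - 9/11 = -16/33 ≈ -0.48485)
f(Y) = 2 + 2*Y/(16 + Y) (f(Y) = 2 + (Y + Y)/(Y + 16) = 2 + (2*Y)/(16 + Y) = 2 + 2*Y/(16 + Y))
X*f(k((1 + 1)*(0 + 0)**2)) = -64*(8 - 2)/(33*(16 - 2)) = -64*6/(33*14) = -16/33*12/7 = -64/77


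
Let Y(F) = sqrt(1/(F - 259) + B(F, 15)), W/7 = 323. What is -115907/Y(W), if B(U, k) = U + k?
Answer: -115907*sqrt(9122219106)/4556553 ≈ -2429.5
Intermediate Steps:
W = 2261 (W = 7*323 = 2261)
Y(F) = sqrt(15 + F + 1/(-259 + F)) (Y(F) = sqrt(1/(F - 259) + (F + 15)) = sqrt(1/(-259 + F) + (15 + F)) = sqrt(15 + F + 1/(-259 + F)))
-115907/Y(W) = -115907*sqrt(-259 + 2261)/sqrt(1 + (-259 + 2261)*(15 + 2261)) = -115907*sqrt(2002)/sqrt(1 + 2002*2276) = -115907*sqrt(2002)/sqrt(1 + 4556552) = -115907*sqrt(9122219106)/4556553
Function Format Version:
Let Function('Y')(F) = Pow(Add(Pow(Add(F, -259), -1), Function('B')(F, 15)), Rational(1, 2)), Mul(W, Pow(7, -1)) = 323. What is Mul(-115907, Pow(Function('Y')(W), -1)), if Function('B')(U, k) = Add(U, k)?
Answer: Mul(Rational(-115907, 4556553), Pow(9122219106, Rational(1, 2))) ≈ -2429.5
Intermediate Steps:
W = 2261 (W = Mul(7, 323) = 2261)
Function('Y')(F) = Pow(Add(15, F, Pow(Add(-259, F), -1)), Rational(1, 2)) (Function('Y')(F) = Pow(Add(Pow(Add(F, -259), -1), Add(F, 15)), Rational(1, 2)) = Pow(Add(Pow(Add(-259, F), -1), Add(15, F)), Rational(1, 2)) = Pow(Add(15, F, Pow(Add(-259, F), -1)), Rational(1, 2)))
Mul(-115907, Pow(Function('Y')(W), -1)) = Mul(-115907, Pow(Pow(Mul(Pow(Add(-259, 2261), -1), Add(1, Mul(Add(-259, 2261), Add(15, 2261)))), Rational(1, 2)), -1)) = Mul(-115907, Pow(Pow(Mul(Pow(2002, -1), Add(1, Mul(2002, 2276))), Rational(1, 2)), -1)) = Mul(-115907, Pow(Pow(Mul(Rational(1, 2002), Add(1, 4556552)), Rational(1, 2)), -1)) = Mul(-115907, Pow(Pow(Mul(Rational(1, 2002), 4556553), Rational(1, 2)), -1)) = Mul(-115907, Pow(Pow(Rational(4556553, 2002), Rational(1, 2)), -1)) = Mul(-115907, Pow(Mul(Rational(1, 2002), Pow(9122219106, Rational(1, 2))), -1)) = Mul(-115907, Mul(Rational(1, 4556553), Pow(9122219106, Rational(1, 2)))) = Mul(Rational(-115907, 4556553), Pow(9122219106, Rational(1, 2)))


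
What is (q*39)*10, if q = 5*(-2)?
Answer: -3900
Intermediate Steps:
q = -10
(q*39)*10 = -10*39*10 = -390*10 = -3900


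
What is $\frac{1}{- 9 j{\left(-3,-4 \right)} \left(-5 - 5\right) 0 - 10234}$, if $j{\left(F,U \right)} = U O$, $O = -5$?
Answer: $- \frac{1}{10234} \approx -9.7714 \cdot 10^{-5}$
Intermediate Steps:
$j{\left(F,U \right)} = - 5 U$ ($j{\left(F,U \right)} = U \left(-5\right) = - 5 U$)
$\frac{1}{- 9 j{\left(-3,-4 \right)} \left(-5 - 5\right) 0 - 10234} = \frac{1}{- 9 \left(-5\right) \left(-4\right) \left(-5 - 5\right) 0 - 10234} = \frac{1}{- 9 \cdot 20 \left(-10\right) 0 - 10234} = \frac{1}{\left(-9\right) \left(-200\right) 0 - 10234} = \frac{1}{1800 \cdot 0 - 10234} = \frac{1}{0 - 10234} = \frac{1}{-10234} = - \frac{1}{10234}$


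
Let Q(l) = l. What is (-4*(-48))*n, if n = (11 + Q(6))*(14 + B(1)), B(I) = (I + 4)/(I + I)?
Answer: 53856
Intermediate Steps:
B(I) = (4 + I)/(2*I) (B(I) = (4 + I)/((2*I)) = (4 + I)*(1/(2*I)) = (4 + I)/(2*I))
n = 561/2 (n = (11 + 6)*(14 + (½)*(4 + 1)/1) = 17*(14 + (½)*1*5) = 17*(14 + 5/2) = 17*(33/2) = 561/2 ≈ 280.50)
(-4*(-48))*n = -4*(-48)*(561/2) = 192*(561/2) = 53856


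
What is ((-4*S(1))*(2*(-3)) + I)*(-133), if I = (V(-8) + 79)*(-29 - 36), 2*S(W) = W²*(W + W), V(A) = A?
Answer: 610603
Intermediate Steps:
S(W) = W³ (S(W) = (W²*(W + W))/2 = (W²*(2*W))/2 = (2*W³)/2 = W³)
I = -4615 (I = (-8 + 79)*(-29 - 36) = 71*(-65) = -4615)
((-4*S(1))*(2*(-3)) + I)*(-133) = ((-4*1³)*(2*(-3)) - 4615)*(-133) = (-4*1*(-6) - 4615)*(-133) = (-4*(-6) - 4615)*(-133) = (24 - 4615)*(-133) = -4591*(-133) = 610603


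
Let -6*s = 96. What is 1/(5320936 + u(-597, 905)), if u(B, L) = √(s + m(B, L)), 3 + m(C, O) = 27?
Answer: 665117/3539044989511 - √2/14156179958044 ≈ 1.8794e-7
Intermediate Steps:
s = -16 (s = -⅙*96 = -16)
m(C, O) = 24 (m(C, O) = -3 + 27 = 24)
u(B, L) = 2*√2 (u(B, L) = √(-16 + 24) = √8 = 2*√2)
1/(5320936 + u(-597, 905)) = 1/(5320936 + 2*√2)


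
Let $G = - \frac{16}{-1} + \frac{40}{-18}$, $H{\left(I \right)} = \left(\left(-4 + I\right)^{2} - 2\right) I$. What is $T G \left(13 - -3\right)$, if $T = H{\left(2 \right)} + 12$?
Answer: $\frac{31744}{9} \approx 3527.1$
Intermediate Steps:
$H{\left(I \right)} = I \left(-2 + \left(-4 + I\right)^{2}\right)$ ($H{\left(I \right)} = \left(-2 + \left(-4 + I\right)^{2}\right) I = I \left(-2 + \left(-4 + I\right)^{2}\right)$)
$T = 16$ ($T = 2 \left(-2 + \left(-4 + 2\right)^{2}\right) + 12 = 2 \left(-2 + \left(-2\right)^{2}\right) + 12 = 2 \left(-2 + 4\right) + 12 = 2 \cdot 2 + 12 = 4 + 12 = 16$)
$G = \frac{124}{9}$ ($G = \left(-16\right) \left(-1\right) + 40 \left(- \frac{1}{18}\right) = 16 - \frac{20}{9} = \frac{124}{9} \approx 13.778$)
$T G \left(13 - -3\right) = 16 \cdot \frac{124}{9} \left(13 - -3\right) = \frac{1984 \left(13 + 3\right)}{9} = \frac{1984}{9} \cdot 16 = \frac{31744}{9}$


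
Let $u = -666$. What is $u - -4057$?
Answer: $3391$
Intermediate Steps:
$u - -4057 = -666 - -4057 = -666 + 4057 = 3391$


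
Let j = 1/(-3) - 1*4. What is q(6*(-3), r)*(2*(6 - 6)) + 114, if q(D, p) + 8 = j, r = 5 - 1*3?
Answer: 114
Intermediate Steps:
r = 2 (r = 5 - 3 = 2)
j = -13/3 (j = -⅓ - 4 = -13/3 ≈ -4.3333)
q(D, p) = -37/3 (q(D, p) = -8 - 13/3 = -37/3)
q(6*(-3), r)*(2*(6 - 6)) + 114 = -74*(6 - 6)/3 + 114 = -74*0/3 + 114 = -37/3*0 + 114 = 0 + 114 = 114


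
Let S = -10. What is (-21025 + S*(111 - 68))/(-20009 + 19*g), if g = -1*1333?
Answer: 21455/45336 ≈ 0.47324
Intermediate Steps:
g = -1333
(-21025 + S*(111 - 68))/(-20009 + 19*g) = (-21025 - 10*(111 - 68))/(-20009 + 19*(-1333)) = (-21025 - 10*43)/(-20009 - 25327) = (-21025 - 430)/(-45336) = -21455*(-1/45336) = 21455/45336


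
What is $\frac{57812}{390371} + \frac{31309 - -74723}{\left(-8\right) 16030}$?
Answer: $- \frac{2123625437}{3128823565} \approx -0.67873$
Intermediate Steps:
$\frac{57812}{390371} + \frac{31309 - -74723}{\left(-8\right) 16030} = 57812 \cdot \frac{1}{390371} + \frac{31309 + 74723}{-128240} = \frac{57812}{390371} + 106032 \left(- \frac{1}{128240}\right) = \frac{57812}{390371} - \frac{6627}{8015} = - \frac{2123625437}{3128823565}$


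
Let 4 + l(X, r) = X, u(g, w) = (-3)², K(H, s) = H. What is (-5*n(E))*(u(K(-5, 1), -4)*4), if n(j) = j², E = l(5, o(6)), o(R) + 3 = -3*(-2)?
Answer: -180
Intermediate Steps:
o(R) = 3 (o(R) = -3 - 3*(-2) = -3 + 6 = 3)
u(g, w) = 9
l(X, r) = -4 + X
E = 1 (E = -4 + 5 = 1)
(-5*n(E))*(u(K(-5, 1), -4)*4) = (-5*1²)*(9*4) = -5*1*36 = -5*36 = -180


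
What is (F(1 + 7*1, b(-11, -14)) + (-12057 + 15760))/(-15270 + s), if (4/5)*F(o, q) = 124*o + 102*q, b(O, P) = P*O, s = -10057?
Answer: -24578/25327 ≈ -0.97043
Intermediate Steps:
b(O, P) = O*P
F(o, q) = 155*o + 255*q/2 (F(o, q) = 5*(124*o + 102*q)/4 = 5*(102*q + 124*o)/4 = 155*o + 255*q/2)
(F(1 + 7*1, b(-11, -14)) + (-12057 + 15760))/(-15270 + s) = ((155*(1 + 7*1) + 255*(-11*(-14))/2) + (-12057 + 15760))/(-15270 - 10057) = ((155*(1 + 7) + (255/2)*154) + 3703)/(-25327) = ((155*8 + 19635) + 3703)*(-1/25327) = ((1240 + 19635) + 3703)*(-1/25327) = (20875 + 3703)*(-1/25327) = 24578*(-1/25327) = -24578/25327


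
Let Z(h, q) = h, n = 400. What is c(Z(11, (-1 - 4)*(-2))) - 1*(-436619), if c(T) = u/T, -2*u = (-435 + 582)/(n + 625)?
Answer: 9845758303/22550 ≈ 4.3662e+5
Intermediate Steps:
u = -147/2050 (u = -(-435 + 582)/(2*(400 + 625)) = -147/(2*1025) = -½*147/1025 = -147/2050 ≈ -0.071707)
c(T) = -147/(2050*T)
c(Z(11, (-1 - 4)*(-2))) - 1*(-436619) = -147/2050/11 - 1*(-436619) = -147/2050*1/11 + 436619 = -147/22550 + 436619 = 9845758303/22550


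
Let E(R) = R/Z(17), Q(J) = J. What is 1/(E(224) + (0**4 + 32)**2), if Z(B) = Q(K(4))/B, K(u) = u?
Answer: 1/1976 ≈ 0.00050607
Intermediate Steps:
Z(B) = 4/B
E(R) = 17*R/4 (E(R) = R/((4/17)) = R/((4*(1/17))) = R/(4/17) = R*(17/4) = 17*R/4)
1/(E(224) + (0**4 + 32)**2) = 1/((17/4)*224 + (0**4 + 32)**2) = 1/(952 + (0 + 32)**2) = 1/(952 + 32**2) = 1/(952 + 1024) = 1/1976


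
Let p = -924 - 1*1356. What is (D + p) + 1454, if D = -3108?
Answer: -3934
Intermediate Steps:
p = -2280 (p = -924 - 1356 = -2280)
(D + p) + 1454 = (-3108 - 2280) + 1454 = -5388 + 1454 = -3934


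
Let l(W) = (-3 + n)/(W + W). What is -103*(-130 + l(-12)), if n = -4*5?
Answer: 318991/24 ≈ 13291.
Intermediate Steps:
n = -20
l(W) = -23/(2*W) (l(W) = (-3 - 20)/(W + W) = -23*1/(2*W) = -23/(2*W))
-103*(-130 + l(-12)) = -103*(-130 - 23/2/(-12)) = -103*(-130 - 23/2*(-1/12)) = -103*(-130 + 23/24) = -103*(-3097/24) = 318991/24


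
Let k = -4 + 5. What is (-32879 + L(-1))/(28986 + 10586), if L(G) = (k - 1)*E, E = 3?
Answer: -32879/39572 ≈ -0.83086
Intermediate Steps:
k = 1
L(G) = 0 (L(G) = (1 - 1)*3 = 0*3 = 0)
(-32879 + L(-1))/(28986 + 10586) = (-32879 + 0)/(28986 + 10586) = -32879/39572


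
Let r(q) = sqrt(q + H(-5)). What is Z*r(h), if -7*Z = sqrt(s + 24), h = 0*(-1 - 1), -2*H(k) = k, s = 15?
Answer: -sqrt(390)/14 ≈ -1.4106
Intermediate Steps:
H(k) = -k/2
h = 0 (h = 0*(-2) = 0)
r(q) = sqrt(5/2 + q) (r(q) = sqrt(q - 1/2*(-5)) = sqrt(q + 5/2) = sqrt(5/2 + q))
Z = -sqrt(39)/7 (Z = -sqrt(15 + 24)/7 = -sqrt(39)/7 ≈ -0.89214)
Z*r(h) = (-sqrt(39)/7)*(sqrt(10 + 4*0)/2) = (-sqrt(39)/7)*(sqrt(10 + 0)/2) = (-sqrt(39)/7)*(sqrt(10)/2) = -sqrt(390)/14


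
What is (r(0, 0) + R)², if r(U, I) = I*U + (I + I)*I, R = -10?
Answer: 100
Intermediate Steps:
r(U, I) = 2*I² + I*U (r(U, I) = I*U + (2*I)*I = I*U + 2*I² = 2*I² + I*U)
(r(0, 0) + R)² = (0*(0 + 2*0) - 10)² = (0*(0 + 0) - 10)² = (0*0 - 10)² = (0 - 10)² = (-10)² = 100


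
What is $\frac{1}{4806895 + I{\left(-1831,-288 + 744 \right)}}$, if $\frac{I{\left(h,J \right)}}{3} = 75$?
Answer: $\frac{1}{4807120} \approx 2.0802 \cdot 10^{-7}$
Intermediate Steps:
$I{\left(h,J \right)} = 225$ ($I{\left(h,J \right)} = 3 \cdot 75 = 225$)
$\frac{1}{4806895 + I{\left(-1831,-288 + 744 \right)}} = \frac{1}{4806895 + 225} = \frac{1}{4807120}$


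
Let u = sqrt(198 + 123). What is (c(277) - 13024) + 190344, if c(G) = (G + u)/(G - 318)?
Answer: 7269843/41 - sqrt(321)/41 ≈ 1.7731e+5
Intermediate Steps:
u = sqrt(321) ≈ 17.916
c(G) = (G + sqrt(321))/(-318 + G) (c(G) = (G + sqrt(321))/(G - 318) = (G + sqrt(321))/(-318 + G))
(c(277) - 13024) + 190344 = ((277 + sqrt(321))/(-318 + 277) - 13024) + 190344 = ((277 + sqrt(321))/(-41) - 13024) + 190344 = (-(277 + sqrt(321))/41 - 13024) + 190344 = ((-277/41 - sqrt(321)/41) - 13024) + 190344 = (-534261/41 - sqrt(321)/41) + 190344 = 7269843/41 - sqrt(321)/41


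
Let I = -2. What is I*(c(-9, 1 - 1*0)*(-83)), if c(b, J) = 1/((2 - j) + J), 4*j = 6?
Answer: 332/3 ≈ 110.67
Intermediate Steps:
j = 3/2 (j = (¼)*6 = 3/2 ≈ 1.5000)
c(b, J) = 1/(½ + J) (c(b, J) = 1/((2 - 1*3/2) + J) = 1/((2 - 3/2) + J) = 1/(½ + J))
I*(c(-9, 1 - 1*0)*(-83)) = -2*2/(1 + 2*(1 - 1*0))*(-83) = -2*2/(1 + 2*(1 + 0))*(-83) = -2*2/(1 + 2*1)*(-83) = -2*2/(1 + 2)*(-83) = -2*2/3*(-83) = -2*2*(⅓)*(-83) = -4*(-83)/3 = -2*(-166/3) = 332/3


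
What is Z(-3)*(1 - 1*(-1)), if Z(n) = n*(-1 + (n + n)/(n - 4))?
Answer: 6/7 ≈ 0.85714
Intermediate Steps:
Z(n) = n*(-1 + 2*n/(-4 + n)) (Z(n) = n*(-1 + (2*n)/(-4 + n)) = n*(-1 + 2*n/(-4 + n)))
Z(-3)*(1 - 1*(-1)) = (-3*(4 - 3)/(-4 - 3))*(1 - 1*(-1)) = (-3*1/(-7))*(1 + 1) = -3*(-1/7)*1*2 = (3/7)*2 = 6/7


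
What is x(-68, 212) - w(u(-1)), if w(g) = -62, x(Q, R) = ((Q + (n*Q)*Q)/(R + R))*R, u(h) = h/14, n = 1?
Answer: 2340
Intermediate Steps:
u(h) = h/14 (u(h) = h*(1/14) = h/14)
x(Q, R) = Q/2 + Q²/2 (x(Q, R) = ((Q + (1*Q)*Q)/(R + R))*R = ((Q + Q*Q)/((2*R)))*R = ((Q + Q²)*(1/(2*R)))*R = ((Q + Q²)/(2*R))*R = Q/2 + Q²/2)
x(-68, 212) - w(u(-1)) = (½)*(-68)*(1 - 68) - 1*(-62) = (½)*(-68)*(-67) + 62 = 2278 + 62 = 2340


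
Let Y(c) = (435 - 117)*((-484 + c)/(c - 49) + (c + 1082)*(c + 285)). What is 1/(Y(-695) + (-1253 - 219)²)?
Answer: -124/5987931737 ≈ -2.0708e-8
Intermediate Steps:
Y(c) = 318*(-484 + c)/(-49 + c) + 318*(285 + c)*(1082 + c) (Y(c) = 318*((-484 + c)/(-49 + c) + (1082 + c)*(285 + c)) = 318*((-484 + c)/(-49 + c) + (285 + c)*(1082 + c)) = 318*(-484 + c)/(-49 + c) + 318*(285 + c)*(1082 + c))
1/(Y(-695) + (-1253 - 219)²) = 1/(318*(-15110614 + (-695)³ + 1318*(-695)² + 241388*(-695))/(-49 - 695) + (-1253 - 219)²) = 1/(318*(-15110614 - 335702375 + 1318*483025 - 167764660)/(-744) + (-1472)²) = 1/(318*(-1/744)*(-15110614 - 335702375 + 636626950 - 167764660) + 2166784) = 1/(318*(-1/744)*118049301 + 2166784) = 1/(-6256612953/124 + 2166784) = 1/(-5987931737/124) = -124/5987931737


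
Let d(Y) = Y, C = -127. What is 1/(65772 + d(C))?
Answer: 1/65645 ≈ 1.5233e-5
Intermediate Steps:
1/(65772 + d(C)) = 1/(65772 - 127) = 1/65645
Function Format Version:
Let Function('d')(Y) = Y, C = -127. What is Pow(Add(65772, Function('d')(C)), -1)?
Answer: Rational(1, 65645) ≈ 1.5233e-5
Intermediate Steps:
Pow(Add(65772, Function('d')(C)), -1) = Pow(Add(65772, -127), -1) = Pow(65645, -1) = Rational(1, 65645)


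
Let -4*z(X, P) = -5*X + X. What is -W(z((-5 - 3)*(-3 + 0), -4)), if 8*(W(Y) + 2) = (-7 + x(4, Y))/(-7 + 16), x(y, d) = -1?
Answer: 19/9 ≈ 2.1111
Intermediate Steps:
z(X, P) = X (z(X, P) = -(-5*X + X)/4 = -(-1)*X = X)
W(Y) = -19/9 (W(Y) = -2 + ((-7 - 1)/(-7 + 16))/8 = -2 + (-8/9)/8 = -2 + (-8*1/9)/8 = -2 + (1/8)*(-8/9) = -2 - 1/9 = -19/9)
-W(z((-5 - 3)*(-3 + 0), -4)) = -1*(-19/9) = 19/9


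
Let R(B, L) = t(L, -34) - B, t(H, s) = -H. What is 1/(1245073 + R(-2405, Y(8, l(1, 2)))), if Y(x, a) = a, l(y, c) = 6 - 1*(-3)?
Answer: 1/1247469 ≈ 8.0162e-7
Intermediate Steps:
l(y, c) = 9 (l(y, c) = 6 + 3 = 9)
R(B, L) = -B - L (R(B, L) = -L - B = -B - L)
1/(1245073 + R(-2405, Y(8, l(1, 2)))) = 1/(1245073 + (-1*(-2405) - 1*9)) = 1/(1245073 + (2405 - 9)) = 1/(1245073 + 2396) = 1/1247469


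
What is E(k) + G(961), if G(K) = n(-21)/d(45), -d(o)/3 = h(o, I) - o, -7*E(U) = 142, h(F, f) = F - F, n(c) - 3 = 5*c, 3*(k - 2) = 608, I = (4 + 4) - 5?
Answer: -6628/315 ≈ -21.041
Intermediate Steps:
I = 3 (I = 8 - 5 = 3)
k = 614/3 (k = 2 + (⅓)*608 = 2 + 608/3 = 614/3 ≈ 204.67)
n(c) = 3 + 5*c
h(F, f) = 0
E(U) = -142/7 (E(U) = -⅐*142 = -142/7)
d(o) = 3*o (d(o) = -3*(0 - o) = -(-3)*o = 3*o)
G(K) = -34/45 (G(K) = (3 + 5*(-21))/((3*45)) = (3 - 105)/135 = -102*1/135 = -34/45)
E(k) + G(961) = -142/7 - 34/45 = -6628/315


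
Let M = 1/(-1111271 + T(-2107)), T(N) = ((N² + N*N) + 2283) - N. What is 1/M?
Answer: 7772017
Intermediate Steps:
T(N) = 2283 - N + 2*N² (T(N) = ((N² + N²) + 2283) - N = (2*N² + 2283) - N = (2283 + 2*N²) - N = 2283 - N + 2*N²)
M = 1/7772017 (M = 1/(-1111271 + (2283 - 1*(-2107) + 2*(-2107)²)) = 1/(-1111271 + (2283 + 2107 + 2*4439449)) = 1/(-1111271 + (2283 + 2107 + 8878898)) = 1/(-1111271 + 8883288) = 1/7772017 ≈ 1.2867e-7)
1/M = 1/(1/7772017) = 7772017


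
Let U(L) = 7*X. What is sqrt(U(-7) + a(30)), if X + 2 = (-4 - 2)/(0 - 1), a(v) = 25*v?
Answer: sqrt(778) ≈ 27.893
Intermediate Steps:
X = 4 (X = -2 + (-4 - 2)/(0 - 1) = -2 - 6/(-1) = -2 - 6*(-1) = -2 + 6 = 4)
U(L) = 28 (U(L) = 7*4 = 28)
sqrt(U(-7) + a(30)) = sqrt(28 + 25*30) = sqrt(28 + 750) = sqrt(778)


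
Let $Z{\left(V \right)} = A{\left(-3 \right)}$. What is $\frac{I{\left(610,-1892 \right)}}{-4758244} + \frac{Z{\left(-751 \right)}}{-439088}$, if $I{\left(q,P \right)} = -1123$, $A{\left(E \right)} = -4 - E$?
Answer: $\frac{124463517}{522321960368} \approx 0.00023829$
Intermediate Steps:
$Z{\left(V \right)} = -1$ ($Z{\left(V \right)} = -4 - -3 = -4 + 3 = -1$)
$\frac{I{\left(610,-1892 \right)}}{-4758244} + \frac{Z{\left(-751 \right)}}{-439088} = - \frac{1123}{-4758244} - \frac{1}{-439088} = \left(-1123\right) \left(- \frac{1}{4758244}\right) - - \frac{1}{439088} = \frac{1123}{4758244} + \frac{1}{439088} = \frac{124463517}{522321960368}$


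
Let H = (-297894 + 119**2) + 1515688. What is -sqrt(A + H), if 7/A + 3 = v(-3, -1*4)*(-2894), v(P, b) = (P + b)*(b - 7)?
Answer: -2*sqrt(15294139620406117)/222841 ≈ -1109.9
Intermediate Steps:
v(P, b) = (-7 + b)*(P + b) (v(P, b) = (P + b)*(-7 + b) = (-7 + b)*(P + b))
H = 1231955 (H = (-297894 + 14161) + 1515688 = -283733 + 1515688 = 1231955)
A = -7/222841 (A = 7/(-3 + ((-1*4)**2 - 7*(-3) - (-7)*4 - (-3)*4)*(-2894)) = 7/(-3 + ((-4)**2 + 21 - 7*(-4) - 3*(-4))*(-2894)) = 7/(-3 + (16 + 21 + 28 + 12)*(-2894)) = 7/(-3 + 77*(-2894)) = 7/(-3 - 222838) = 7/(-222841) = 7*(-1/222841) = -7/222841 ≈ -3.1413e-5)
-sqrt(A + H) = -sqrt(-7/222841 + 1231955) = -sqrt(274530084148/222841) = -2*sqrt(15294139620406117)/222841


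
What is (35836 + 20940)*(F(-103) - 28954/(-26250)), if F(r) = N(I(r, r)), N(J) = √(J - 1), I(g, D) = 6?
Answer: 821946152/13125 + 56776*√5 ≈ 1.8958e+5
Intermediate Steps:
N(J) = √(-1 + J)
F(r) = √5 (F(r) = √(-1 + 6) = √5)
(35836 + 20940)*(F(-103) - 28954/(-26250)) = (35836 + 20940)*(√5 - 28954/(-26250)) = 56776*(√5 - 28954*(-1/26250)) = 56776*(√5 + 14477/13125) = 56776*(14477/13125 + √5) = 821946152/13125 + 56776*√5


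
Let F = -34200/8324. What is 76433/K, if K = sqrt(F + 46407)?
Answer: 76433*sqrt(200950551777)/96564417 ≈ 354.82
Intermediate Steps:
F = -8550/2081 (F = -34200*1/8324 = -8550/2081 ≈ -4.1086)
K = sqrt(200950551777)/2081 (K = sqrt(-8550/2081 + 46407) = sqrt(96564417/2081) = sqrt(200950551777)/2081 ≈ 215.41)
76433/K = 76433/((sqrt(200950551777)/2081)) = 76433*(sqrt(200950551777)/96564417) = 76433*sqrt(200950551777)/96564417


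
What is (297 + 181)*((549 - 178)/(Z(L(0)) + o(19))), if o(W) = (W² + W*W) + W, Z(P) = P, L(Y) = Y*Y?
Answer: 177338/741 ≈ 239.32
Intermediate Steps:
L(Y) = Y²
o(W) = W + 2*W² (o(W) = (W² + W²) + W = 2*W² + W = W + 2*W²)
(297 + 181)*((549 - 178)/(Z(L(0)) + o(19))) = (297 + 181)*((549 - 178)/(0² + 19*(1 + 2*19))) = 478*(371/(0 + 19*(1 + 38))) = 478*(371/(0 + 19*39)) = 478*(371/(0 + 741)) = 478*(371/741) = 177338/741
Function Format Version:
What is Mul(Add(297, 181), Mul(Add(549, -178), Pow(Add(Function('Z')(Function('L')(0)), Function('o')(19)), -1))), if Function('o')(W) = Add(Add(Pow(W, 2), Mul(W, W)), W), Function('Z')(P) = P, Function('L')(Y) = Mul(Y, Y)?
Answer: Rational(177338, 741) ≈ 239.32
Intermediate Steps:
Function('L')(Y) = Pow(Y, 2)
Function('o')(W) = Add(W, Mul(2, Pow(W, 2))) (Function('o')(W) = Add(Add(Pow(W, 2), Pow(W, 2)), W) = Add(Mul(2, Pow(W, 2)), W) = Add(W, Mul(2, Pow(W, 2))))
Mul(Add(297, 181), Mul(Add(549, -178), Pow(Add(Function('Z')(Function('L')(0)), Function('o')(19)), -1))) = Mul(Add(297, 181), Mul(Add(549, -178), Pow(Add(Pow(0, 2), Mul(19, Add(1, Mul(2, 19)))), -1))) = Mul(478, Mul(371, Pow(Add(0, Mul(19, Add(1, 38))), -1))) = Mul(478, Mul(371, Pow(Add(0, Mul(19, 39)), -1))) = Mul(478, Mul(371, Pow(Add(0, 741), -1))) = Mul(478, Mul(371, Pow(741, -1))) = Mul(478, Mul(371, Rational(1, 741))) = Mul(478, Rational(371, 741)) = Rational(177338, 741)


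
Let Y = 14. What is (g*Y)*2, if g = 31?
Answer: 868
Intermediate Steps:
(g*Y)*2 = (31*14)*2 = 434*2 = 868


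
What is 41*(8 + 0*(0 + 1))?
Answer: 328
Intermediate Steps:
41*(8 + 0*(0 + 1)) = 41*(8 + 0*1) = 41*(8 + 0) = 41*8 = 328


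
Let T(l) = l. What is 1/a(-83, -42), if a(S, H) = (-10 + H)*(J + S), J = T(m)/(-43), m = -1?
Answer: 43/185536 ≈ 0.00023176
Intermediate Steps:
J = 1/43 (J = -1/(-43) = -1*(-1/43) = 1/43 ≈ 0.023256)
a(S, H) = (-10 + H)*(1/43 + S)
1/a(-83, -42) = 1/(-10/43 - 10*(-83) + (1/43)*(-42) - 42*(-83)) = 1/(-10/43 + 830 - 42/43 + 3486) = 1/(185536/43) = 43/185536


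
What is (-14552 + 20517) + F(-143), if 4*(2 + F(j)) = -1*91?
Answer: 23761/4 ≈ 5940.3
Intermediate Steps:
F(j) = -99/4 (F(j) = -2 + (-1*91)/4 = -2 + (¼)*(-91) = -2 - 91/4 = -99/4)
(-14552 + 20517) + F(-143) = (-14552 + 20517) - 99/4 = 5965 - 99/4 = 23761/4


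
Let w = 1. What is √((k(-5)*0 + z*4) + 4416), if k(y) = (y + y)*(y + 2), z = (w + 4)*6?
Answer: 18*√14 ≈ 67.350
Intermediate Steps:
z = 30 (z = (1 + 4)*6 = 5*6 = 30)
k(y) = 2*y*(2 + y) (k(y) = (2*y)*(2 + y) = 2*y*(2 + y))
√((k(-5)*0 + z*4) + 4416) = √(((2*(-5)*(2 - 5))*0 + 30*4) + 4416) = √(((2*(-5)*(-3))*0 + 120) + 4416) = √((30*0 + 120) + 4416) = √((0 + 120) + 4416) = √(120 + 4416) = √4536 = 18*√14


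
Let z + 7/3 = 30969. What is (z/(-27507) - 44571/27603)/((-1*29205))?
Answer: 11755861/125280493965 ≈ 9.3836e-5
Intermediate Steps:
z = 92900/3 (z = -7/3 + 30969 = 92900/3 ≈ 30967.)
(z/(-27507) - 44571/27603)/((-1*29205)) = ((92900/3)/(-27507) - 44571/27603)/((-1*29205)) = ((92900/3)*(-1/27507) - 44571*1/27603)/(-29205) = (-92900/82521 - 14857/9201)*(-1/29205) = -693595799/253091907*(-1/29205) = 11755861/125280493965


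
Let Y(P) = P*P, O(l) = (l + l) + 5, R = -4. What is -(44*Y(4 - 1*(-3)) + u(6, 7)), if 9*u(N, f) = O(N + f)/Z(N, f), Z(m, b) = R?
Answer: -77585/36 ≈ -2155.1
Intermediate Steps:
O(l) = 5 + 2*l (O(l) = 2*l + 5 = 5 + 2*l)
Z(m, b) = -4
Y(P) = P²
u(N, f) = -5/36 - N/18 - f/18 (u(N, f) = ((5 + 2*(N + f))/(-4))/9 = ((5 + (2*N + 2*f))*(-¼))/9 = ((5 + 2*N + 2*f)*(-¼))/9 = (-5/4 - N/2 - f/2)/9 = -5/36 - N/18 - f/18)
-(44*Y(4 - 1*(-3)) + u(6, 7)) = -(44*(4 - 1*(-3))² + (-5/36 - 1/18*6 - 1/18*7)) = -(44*(4 + 3)² + (-5/36 - ⅓ - 7/18)) = -(44*7² - 31/36) = -(44*49 - 31/36) = -(2156 - 31/36) = -1*77585/36 = -77585/36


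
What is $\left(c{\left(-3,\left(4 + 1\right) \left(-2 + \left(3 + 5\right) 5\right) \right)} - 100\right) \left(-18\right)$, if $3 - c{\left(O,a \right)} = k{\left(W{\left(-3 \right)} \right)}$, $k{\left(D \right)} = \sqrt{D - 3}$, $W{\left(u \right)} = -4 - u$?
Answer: $1746 + 36 i \approx 1746.0 + 36.0 i$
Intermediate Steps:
$k{\left(D \right)} = \sqrt{-3 + D}$
$c{\left(O,a \right)} = 3 - 2 i$ ($c{\left(O,a \right)} = 3 - \sqrt{-3 - 1} = 3 - \sqrt{-4} = 3 - 2 i$)
$\left(c{\left(-3,\left(4 + 1\right) \left(-2 + \left(3 + 5\right) 5\right) \right)} - 100\right) \left(-18\right) = \left(\left(3 - 2 i\right) - 100\right) \left(-18\right) = \left(-97 - 2 i\right) \left(-18\right) = 1746 + 36 i$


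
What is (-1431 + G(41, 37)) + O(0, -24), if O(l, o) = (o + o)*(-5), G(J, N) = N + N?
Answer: -1117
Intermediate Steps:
G(J, N) = 2*N
O(l, o) = -10*o (O(l, o) = (2*o)*(-5) = -10*o)
(-1431 + G(41, 37)) + O(0, -24) = (-1431 + 2*37) - 10*(-24) = (-1431 + 74) + 240 = -1357 + 240 = -1117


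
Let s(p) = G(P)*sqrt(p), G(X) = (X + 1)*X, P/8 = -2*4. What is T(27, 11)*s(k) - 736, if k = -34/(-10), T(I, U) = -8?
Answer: -736 - 32256*sqrt(85)/5 ≈ -60213.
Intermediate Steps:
P = -64 (P = 8*(-2*4) = 8*(-8) = -64)
G(X) = X*(1 + X) (G(X) = (1 + X)*X = X*(1 + X))
k = 17/5 (k = -34*(-1/10) = 17/5 ≈ 3.4000)
s(p) = 4032*sqrt(p) (s(p) = (-64*(1 - 64))*sqrt(p) = (-64*(-63))*sqrt(p) = 4032*sqrt(p))
T(27, 11)*s(k) - 736 = -32256*sqrt(17/5) - 736 = -32256*sqrt(85)/5 - 736 = -736 - 32256*sqrt(85)/5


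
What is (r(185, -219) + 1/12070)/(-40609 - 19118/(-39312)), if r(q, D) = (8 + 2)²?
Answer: -11862405828/4817142703075 ≈ -0.0024625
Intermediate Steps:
r(q, D) = 100 (r(q, D) = 10² = 100)
(r(185, -219) + 1/12070)/(-40609 - 19118/(-39312)) = (100 + 1/12070)/(-40609 - 19118/(-39312)) = (100 + 1/12070)/(-40609 - 19118*(-1/39312)) = 1207001/(12070*(-40609 + 9559/19656)) = 1207001/(12070*(-798200945/19656)) = (1207001/12070)*(-19656/798200945) = -11862405828/4817142703075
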